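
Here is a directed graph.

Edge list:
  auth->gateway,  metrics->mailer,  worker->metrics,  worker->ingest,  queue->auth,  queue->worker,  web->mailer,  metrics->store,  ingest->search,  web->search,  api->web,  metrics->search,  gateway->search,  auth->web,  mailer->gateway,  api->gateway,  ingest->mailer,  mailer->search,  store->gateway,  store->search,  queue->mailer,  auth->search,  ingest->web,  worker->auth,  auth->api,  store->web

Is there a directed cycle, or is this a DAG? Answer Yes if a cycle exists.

DFS with white/gray/black marking, starting from search:
search gray
search black
web gray
  web→search: search black — skip
  mailer gray
    mailer→search: search black — skip
    gateway gray
      gateway→search: search black — skip
    gateway black
  mailer black
web black
api gray
  api→web: web black — skip
  api→gateway: gateway black — skip
api black
worker gray
  metrics gray
    metrics→mailer: mailer black — skip
    metrics→search: search black — skip
    store gray
      store→web: web black — skip
      store→search: search black — skip
      store→gateway: gateway black — skip
    store black
  metrics black
  auth gray
    auth→search: search black — skip
    auth→gateway: gateway black — skip
    auth→web: web black — skip
    auth→api: api black — skip
  auth black
  ingest gray
    ingest→web: web black — skip
    ingest→mailer: mailer black — skip
    ingest→search: search black — skip
  ingest black
worker black
queue gray
  queue→mailer: mailer black — skip
  queue→auth: auth black — skip
  queue→worker: worker black — skip
queue black
Every edge goes to a white or black vertex — no back edge, so the graph is acyclic.

No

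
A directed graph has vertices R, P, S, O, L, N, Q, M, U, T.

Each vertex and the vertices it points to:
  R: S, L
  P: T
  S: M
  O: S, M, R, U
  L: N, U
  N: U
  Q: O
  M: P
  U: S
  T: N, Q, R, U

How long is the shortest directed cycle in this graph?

5

For each vertex v, BFS finds the shortest path from v back to v.
The shortest such closed walk is P → T → R → S → M → P, length 5.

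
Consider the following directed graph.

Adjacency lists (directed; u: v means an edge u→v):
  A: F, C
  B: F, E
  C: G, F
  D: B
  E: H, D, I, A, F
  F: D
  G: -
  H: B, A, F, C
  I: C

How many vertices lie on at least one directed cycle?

8

A vertex is on a directed cycle iff it belongs to a strongly connected component of size ≥ 2 (or has a self-loop).
The vertices on cycles are {A, B, C, D, E, F, H, I} — 8 in total.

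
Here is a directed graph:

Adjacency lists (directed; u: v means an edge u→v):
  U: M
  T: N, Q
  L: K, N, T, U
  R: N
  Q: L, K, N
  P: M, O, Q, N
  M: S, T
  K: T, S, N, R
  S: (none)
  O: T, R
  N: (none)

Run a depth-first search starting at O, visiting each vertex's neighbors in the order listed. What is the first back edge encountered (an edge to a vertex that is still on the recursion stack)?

DFS from O (visiting each vertex's neighbors in the order listed); mark gray on enter, black on exit:
O gray
  T gray
    N gray
    N black
    Q gray
      L gray
        K gray
          K→T: T is gray → back edge
First back edge: K → T.

K→T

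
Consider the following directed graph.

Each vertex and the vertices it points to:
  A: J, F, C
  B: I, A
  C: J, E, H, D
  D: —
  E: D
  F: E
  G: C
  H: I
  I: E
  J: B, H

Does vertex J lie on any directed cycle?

J is on a cycle iff J can reach itself via ≥1 edge.
J → B → A → J — yes.

Yes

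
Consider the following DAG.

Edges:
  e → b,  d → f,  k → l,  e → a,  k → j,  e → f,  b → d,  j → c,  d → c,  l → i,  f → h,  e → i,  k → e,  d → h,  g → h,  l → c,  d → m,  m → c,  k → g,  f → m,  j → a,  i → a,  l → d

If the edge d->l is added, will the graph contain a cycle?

Yes

Adding d→l creates a cycle iff l can already reach d.
Path from l: l → d.
So l → … → d → l is a cycle.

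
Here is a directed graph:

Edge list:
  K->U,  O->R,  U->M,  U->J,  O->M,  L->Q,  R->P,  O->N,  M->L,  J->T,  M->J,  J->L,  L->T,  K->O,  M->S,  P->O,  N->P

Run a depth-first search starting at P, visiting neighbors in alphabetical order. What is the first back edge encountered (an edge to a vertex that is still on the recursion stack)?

N→P

DFS from P (visiting neighbors in alphabetical order); mark gray on enter, black on exit:
P gray
  O gray
    M gray
      J gray
        L gray
          Q gray
          Q black
          T gray
          T black
        L black
        J→T: T black — skip
      J black
      M→L: L black — skip
      S gray
      S black
    M black
    N gray
      N→P: P is gray → back edge
First back edge: N → P.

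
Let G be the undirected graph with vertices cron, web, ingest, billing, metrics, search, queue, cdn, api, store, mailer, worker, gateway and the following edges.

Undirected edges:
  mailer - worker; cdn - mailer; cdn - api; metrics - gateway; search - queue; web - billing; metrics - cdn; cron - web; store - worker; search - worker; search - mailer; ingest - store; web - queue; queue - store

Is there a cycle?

Yes

DFS, tracking each vertex's parent; an edge to a visited non-parent vertex closes a cycle.
Start from worker:
visit worker (parent –)
  visit mailer (parent worker)
    visit search (parent mailer)
      visit queue (parent search)
        queue–search: parent, skip
        visit store (parent queue)
          visit ingest (parent store)
            ingest–store: parent, skip
          store–queue: parent, skip
          store–worker: worker visited and ≠ parent → cycle
Cycle: worker – mailer – search – queue – store – worker.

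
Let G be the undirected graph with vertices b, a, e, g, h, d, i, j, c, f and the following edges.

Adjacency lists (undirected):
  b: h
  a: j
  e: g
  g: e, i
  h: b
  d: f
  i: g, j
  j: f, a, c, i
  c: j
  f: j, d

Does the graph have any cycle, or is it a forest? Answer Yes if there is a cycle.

No

DFS, tracking each vertex's parent; an edge to a visited non-parent vertex closes a cycle.
Start from d:
visit d (parent –)
  visit f (parent d)
    visit j (parent f)
      j–f: parent, skip
      visit a (parent j)
        a–j: parent, skip
      visit c (parent j)
        c–j: parent, skip
      visit i (parent j)
        visit g (parent i)
          visit e (parent g)
            e–g: parent, skip
          g–i: parent, skip
        i–j: parent, skip
    f–d: parent, skip
visit b (parent –)
  visit h (parent b)
    h–b: parent, skip
No non-parent visited neighbor found — the graph is a forest.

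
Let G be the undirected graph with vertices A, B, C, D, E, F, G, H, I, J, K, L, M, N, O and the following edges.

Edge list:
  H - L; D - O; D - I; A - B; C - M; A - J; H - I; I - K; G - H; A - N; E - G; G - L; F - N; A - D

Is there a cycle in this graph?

DFS, tracking each vertex's parent; an edge to a visited non-parent vertex closes a cycle.
Start from H:
visit H (parent –)
  visit I (parent H)
    visit D (parent I)
      visit O (parent D)
        O–D: parent, skip
      D–I: parent, skip
      visit A (parent D)
        visit J (parent A)
          J–A: parent, skip
        visit B (parent A)
          B–A: parent, skip
        A–D: parent, skip
        visit N (parent A)
          N–A: parent, skip
          visit F (parent N)
            F–N: parent, skip
    visit K (parent I)
      K–I: parent, skip
    I–H: parent, skip
  visit G (parent H)
    G–H: parent, skip
    visit L (parent G)
      L–G: parent, skip
      L–H: H visited and ≠ parent → cycle
Cycle: H – G – L – H.

Yes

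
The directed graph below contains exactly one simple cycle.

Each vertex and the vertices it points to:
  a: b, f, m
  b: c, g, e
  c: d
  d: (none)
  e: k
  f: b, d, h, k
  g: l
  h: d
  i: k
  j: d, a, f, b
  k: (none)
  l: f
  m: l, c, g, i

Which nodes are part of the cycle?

b, f, g, l

DFS with gray/black marking from f:
f gray
  b gray
    c gray
      d gray
      d black
    c black
    g gray
      l gray
        l→f: f is gray → back edge
Back edge closes the cycle f → b → g → l → f; its vertices are {b, f, g, l}.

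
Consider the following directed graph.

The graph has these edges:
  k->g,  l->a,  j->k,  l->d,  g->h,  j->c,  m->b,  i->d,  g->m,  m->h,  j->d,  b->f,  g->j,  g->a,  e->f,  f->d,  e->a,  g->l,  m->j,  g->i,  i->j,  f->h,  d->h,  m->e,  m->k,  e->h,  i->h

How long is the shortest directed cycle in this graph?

3

For each vertex v, BFS finds the shortest path from v back to v.
The shortest such closed walk is k → g → m → k, length 3.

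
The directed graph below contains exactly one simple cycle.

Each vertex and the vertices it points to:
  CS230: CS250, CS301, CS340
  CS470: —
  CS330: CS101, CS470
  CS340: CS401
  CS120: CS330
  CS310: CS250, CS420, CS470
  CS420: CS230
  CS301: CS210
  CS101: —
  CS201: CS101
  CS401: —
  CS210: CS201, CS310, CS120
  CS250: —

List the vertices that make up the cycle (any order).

CS210, CS230, CS301, CS310, CS420

DFS with gray/black marking from CS230:
CS230 gray
  CS250 gray
  CS250 black
  CS301 gray
    CS210 gray
      CS201 gray
        CS101 gray
        CS101 black
      CS201 black
      CS310 gray
        CS310→CS250: CS250 black — skip
        CS420 gray
          CS420→CS230: CS230 is gray → back edge
Back edge closes the cycle CS230 → CS301 → CS210 → CS310 → CS420 → CS230; its vertices are {CS210, CS230, CS301, CS310, CS420}.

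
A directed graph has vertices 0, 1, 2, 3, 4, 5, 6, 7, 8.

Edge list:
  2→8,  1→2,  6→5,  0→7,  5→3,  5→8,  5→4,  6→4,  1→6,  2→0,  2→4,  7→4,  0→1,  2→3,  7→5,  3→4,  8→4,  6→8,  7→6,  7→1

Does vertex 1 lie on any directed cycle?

Yes

1 is on a cycle iff 1 can reach itself via ≥1 edge.
1 → 2 → 0 → 1 — yes.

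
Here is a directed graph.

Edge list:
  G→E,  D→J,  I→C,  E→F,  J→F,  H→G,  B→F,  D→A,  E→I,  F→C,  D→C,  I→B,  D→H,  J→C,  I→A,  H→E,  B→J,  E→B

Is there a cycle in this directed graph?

No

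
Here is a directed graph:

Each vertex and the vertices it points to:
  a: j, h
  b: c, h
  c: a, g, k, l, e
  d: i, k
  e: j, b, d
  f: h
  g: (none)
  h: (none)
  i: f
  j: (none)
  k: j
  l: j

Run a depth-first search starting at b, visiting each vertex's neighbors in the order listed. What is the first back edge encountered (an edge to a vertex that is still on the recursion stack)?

e→b

DFS from b (visiting each vertex's neighbors in the order listed); mark gray on enter, black on exit:
b gray
  c gray
    a gray
      j gray
      j black
      h gray
      h black
    a black
    g gray
    g black
    k gray
      k→j: j black — skip
    k black
    l gray
      l→j: j black — skip
    l black
    e gray
      e→j: j black — skip
      e→b: b is gray → back edge
First back edge: e → b.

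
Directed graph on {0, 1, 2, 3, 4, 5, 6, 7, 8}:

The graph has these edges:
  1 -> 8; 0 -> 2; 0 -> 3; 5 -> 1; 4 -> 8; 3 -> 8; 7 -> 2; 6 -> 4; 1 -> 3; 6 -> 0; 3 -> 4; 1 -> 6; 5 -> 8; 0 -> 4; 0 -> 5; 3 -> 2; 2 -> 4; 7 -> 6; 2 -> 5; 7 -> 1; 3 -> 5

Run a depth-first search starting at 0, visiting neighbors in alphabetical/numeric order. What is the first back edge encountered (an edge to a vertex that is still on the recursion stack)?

DFS from 0 (visiting neighbors in alphabetical/numeric order); mark gray on enter, black on exit:
0 gray
  2 gray
    4 gray
      8 gray
      8 black
    4 black
    5 gray
      1 gray
        3 gray
          3→2: 2 is gray → back edge
First back edge: 3 → 2.

3->2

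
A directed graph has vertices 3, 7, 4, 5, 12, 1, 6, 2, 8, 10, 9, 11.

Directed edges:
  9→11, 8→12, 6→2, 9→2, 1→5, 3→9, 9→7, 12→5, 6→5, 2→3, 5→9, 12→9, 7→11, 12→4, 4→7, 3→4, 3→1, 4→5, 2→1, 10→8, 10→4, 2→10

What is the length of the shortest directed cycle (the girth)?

3

For each vertex v, BFS finds the shortest path from v back to v.
The shortest such closed walk is 2 → 3 → 9 → 2, length 3.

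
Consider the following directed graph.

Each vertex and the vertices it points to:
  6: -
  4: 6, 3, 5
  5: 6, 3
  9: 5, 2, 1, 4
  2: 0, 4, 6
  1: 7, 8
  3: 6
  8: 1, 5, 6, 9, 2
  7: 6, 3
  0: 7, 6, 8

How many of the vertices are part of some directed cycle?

A vertex is on a directed cycle iff it belongs to a strongly connected component of size ≥ 2 (or has a self-loop).
The vertices on cycles are {0, 1, 2, 8, 9} — 5 in total.

5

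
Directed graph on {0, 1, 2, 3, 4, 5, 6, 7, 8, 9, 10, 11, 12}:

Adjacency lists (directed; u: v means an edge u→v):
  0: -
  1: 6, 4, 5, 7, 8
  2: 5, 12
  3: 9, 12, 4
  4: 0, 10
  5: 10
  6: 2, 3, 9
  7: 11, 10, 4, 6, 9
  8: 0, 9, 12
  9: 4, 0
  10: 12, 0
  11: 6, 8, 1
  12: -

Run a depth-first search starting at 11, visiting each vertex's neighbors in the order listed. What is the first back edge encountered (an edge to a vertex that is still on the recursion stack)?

DFS from 11 (visiting each vertex's neighbors in the order listed); mark gray on enter, black on exit:
11 gray
  6 gray
    2 gray
      5 gray
        10 gray
          12 gray
          12 black
          0 gray
          0 black
        10 black
      5 black
      2→12: 12 black — skip
    2 black
    3 gray
      9 gray
        4 gray
          4→0: 0 black — skip
          4→10: 10 black — skip
        4 black
        9→0: 0 black — skip
      9 black
      3→12: 12 black — skip
      3→4: 4 black — skip
    3 black
    6→9: 9 black — skip
  6 black
  8 gray
    8→0: 0 black — skip
    8→9: 9 black — skip
    8→12: 12 black — skip
  8 black
  1 gray
    1→6: 6 black — skip
    1→4: 4 black — skip
    1→5: 5 black — skip
    7 gray
      7→11: 11 is gray → back edge
First back edge: 7 → 11.

7->11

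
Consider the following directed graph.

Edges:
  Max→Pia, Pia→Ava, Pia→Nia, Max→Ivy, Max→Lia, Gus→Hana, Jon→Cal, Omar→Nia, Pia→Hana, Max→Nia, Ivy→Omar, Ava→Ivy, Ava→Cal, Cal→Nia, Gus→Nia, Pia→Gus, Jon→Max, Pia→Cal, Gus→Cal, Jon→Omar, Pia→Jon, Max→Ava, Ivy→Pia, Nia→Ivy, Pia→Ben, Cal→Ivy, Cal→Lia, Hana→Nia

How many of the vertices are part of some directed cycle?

10

A vertex is on a directed cycle iff it belongs to a strongly connected component of size ≥ 2 (or has a self-loop).
The vertices on cycles are {Ava, Cal, Gus, Ivy, Jon, Max, Nia, Pia, Hana, Omar} — 10 in total.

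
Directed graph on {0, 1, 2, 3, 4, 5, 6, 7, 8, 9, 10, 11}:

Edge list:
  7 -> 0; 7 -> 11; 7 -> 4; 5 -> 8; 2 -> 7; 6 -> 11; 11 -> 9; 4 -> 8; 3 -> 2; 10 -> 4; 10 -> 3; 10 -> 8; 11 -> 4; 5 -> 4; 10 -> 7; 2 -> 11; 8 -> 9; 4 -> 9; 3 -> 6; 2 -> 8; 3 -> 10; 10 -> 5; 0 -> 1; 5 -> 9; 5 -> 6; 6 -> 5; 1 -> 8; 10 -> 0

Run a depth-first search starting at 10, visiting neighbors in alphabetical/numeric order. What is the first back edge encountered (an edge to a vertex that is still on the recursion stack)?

DFS from 10 (visiting neighbors in alphabetical/numeric order); mark gray on enter, black on exit:
10 gray
  0 gray
    1 gray
      8 gray
        9 gray
        9 black
      8 black
    1 black
  0 black
  3 gray
    2 gray
      7 gray
        7→0: 0 black — skip
        4 gray
          4→8: 8 black — skip
          4→9: 9 black — skip
        4 black
        11 gray
          11→4: 4 black — skip
          11→9: 9 black — skip
        11 black
      7 black
      2→8: 8 black — skip
      2→11: 11 black — skip
    2 black
    6 gray
      5 gray
        5→4: 4 black — skip
        5→6: 6 is gray → back edge
First back edge: 5 → 6.

5->6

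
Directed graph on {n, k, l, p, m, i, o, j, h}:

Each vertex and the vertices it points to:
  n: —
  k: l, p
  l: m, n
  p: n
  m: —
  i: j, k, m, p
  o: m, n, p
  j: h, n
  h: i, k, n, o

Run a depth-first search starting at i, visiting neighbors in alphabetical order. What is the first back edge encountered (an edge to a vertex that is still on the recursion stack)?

DFS from i (visiting neighbors in alphabetical order); mark gray on enter, black on exit:
i gray
  j gray
    h gray
      h→i: i is gray → back edge
First back edge: h → i.

h->i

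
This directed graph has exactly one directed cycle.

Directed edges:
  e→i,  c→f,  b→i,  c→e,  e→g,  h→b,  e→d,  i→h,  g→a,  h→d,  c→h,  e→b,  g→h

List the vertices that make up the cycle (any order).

DFS with gray/black marking from b:
b gray
  i gray
    h gray
      h→b: b is gray → back edge
Back edge closes the cycle b → i → h → b; its vertices are {b, h, i}.

b, h, i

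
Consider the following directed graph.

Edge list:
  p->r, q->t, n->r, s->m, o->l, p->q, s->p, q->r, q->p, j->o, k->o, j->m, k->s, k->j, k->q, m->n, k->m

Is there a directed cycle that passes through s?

s lies on a cycle iff there is a path from s back to itself.
Exploring from s, it never reaches itself; equivalently, its strongly connected component is a singleton.

No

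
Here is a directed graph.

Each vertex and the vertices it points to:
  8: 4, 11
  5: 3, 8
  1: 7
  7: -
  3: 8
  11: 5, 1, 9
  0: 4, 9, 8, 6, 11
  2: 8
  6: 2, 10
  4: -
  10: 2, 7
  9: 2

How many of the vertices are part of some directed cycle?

A vertex is on a directed cycle iff it belongs to a strongly connected component of size ≥ 2 (or has a self-loop).
The vertices on cycles are {2, 3, 5, 8, 9, 11} — 6 in total.

6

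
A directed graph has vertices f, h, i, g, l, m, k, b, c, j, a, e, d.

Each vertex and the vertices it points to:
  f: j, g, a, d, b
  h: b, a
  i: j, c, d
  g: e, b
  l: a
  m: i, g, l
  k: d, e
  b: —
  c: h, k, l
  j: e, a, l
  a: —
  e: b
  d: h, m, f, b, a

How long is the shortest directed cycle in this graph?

2

For each vertex v, BFS finds the shortest path from v back to v.
The shortest such closed walk is d → f → d, length 2.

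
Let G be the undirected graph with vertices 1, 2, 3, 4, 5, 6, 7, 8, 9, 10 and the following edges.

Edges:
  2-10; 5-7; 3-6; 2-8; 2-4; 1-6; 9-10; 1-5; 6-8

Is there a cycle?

DFS, tracking each vertex's parent; an edge to a visited non-parent vertex closes a cycle.
Start from 8:
visit 8 (parent –)
  visit 2 (parent 8)
    visit 4 (parent 2)
      4–2: parent, skip
    visit 10 (parent 2)
      visit 9 (parent 10)
        9–10: parent, skip
      10–2: parent, skip
    2–8: parent, skip
  visit 6 (parent 8)
    6–8: parent, skip
    visit 3 (parent 6)
      3–6: parent, skip
    visit 1 (parent 6)
      1–6: parent, skip
      visit 5 (parent 1)
        visit 7 (parent 5)
          7–5: parent, skip
        5–1: parent, skip
No non-parent visited neighbor found — the graph is a forest.

No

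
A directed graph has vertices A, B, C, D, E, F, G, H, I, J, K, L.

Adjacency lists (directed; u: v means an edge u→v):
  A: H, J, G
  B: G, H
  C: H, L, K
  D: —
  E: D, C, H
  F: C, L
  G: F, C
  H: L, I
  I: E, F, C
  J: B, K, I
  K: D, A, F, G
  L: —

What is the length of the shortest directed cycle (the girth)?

3

For each vertex v, BFS finds the shortest path from v back to v.
The shortest such closed walk is J → K → A → J, length 3.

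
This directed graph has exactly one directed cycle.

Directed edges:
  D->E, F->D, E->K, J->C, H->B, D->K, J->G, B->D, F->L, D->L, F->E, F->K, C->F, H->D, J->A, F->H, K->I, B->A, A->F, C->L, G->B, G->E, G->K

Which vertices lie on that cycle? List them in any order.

A, B, F, H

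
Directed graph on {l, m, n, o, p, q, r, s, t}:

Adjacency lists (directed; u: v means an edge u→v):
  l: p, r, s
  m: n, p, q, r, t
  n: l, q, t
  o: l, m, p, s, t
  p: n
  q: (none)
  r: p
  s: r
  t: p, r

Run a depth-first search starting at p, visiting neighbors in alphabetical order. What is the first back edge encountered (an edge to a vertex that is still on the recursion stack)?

l→p

DFS from p (visiting neighbors in alphabetical order); mark gray on enter, black on exit:
p gray
  n gray
    l gray
      l→p: p is gray → back edge
First back edge: l → p.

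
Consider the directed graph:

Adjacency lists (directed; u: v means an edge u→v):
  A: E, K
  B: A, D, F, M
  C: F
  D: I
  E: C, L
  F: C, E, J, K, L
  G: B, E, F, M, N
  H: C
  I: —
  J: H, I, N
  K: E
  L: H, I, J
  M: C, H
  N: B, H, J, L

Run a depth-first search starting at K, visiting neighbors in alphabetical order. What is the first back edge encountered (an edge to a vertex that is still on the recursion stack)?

F->C

DFS from K (visiting neighbors in alphabetical order); mark gray on enter, black on exit:
K gray
  E gray
    C gray
      F gray
        F→C: C is gray → back edge
First back edge: F → C.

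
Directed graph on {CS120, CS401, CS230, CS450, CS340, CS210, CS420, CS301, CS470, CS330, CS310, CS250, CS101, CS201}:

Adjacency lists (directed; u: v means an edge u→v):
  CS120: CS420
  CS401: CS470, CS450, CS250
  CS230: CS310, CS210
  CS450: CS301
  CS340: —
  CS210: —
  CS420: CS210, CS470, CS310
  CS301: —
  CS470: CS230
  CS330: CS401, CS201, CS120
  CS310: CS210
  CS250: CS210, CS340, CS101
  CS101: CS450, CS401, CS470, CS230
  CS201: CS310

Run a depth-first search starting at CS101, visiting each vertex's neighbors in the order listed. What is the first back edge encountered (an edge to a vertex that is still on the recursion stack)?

DFS from CS101 (visiting each vertex's neighbors in the order listed); mark gray on enter, black on exit:
CS101 gray
  CS450 gray
    CS301 gray
    CS301 black
  CS450 black
  CS401 gray
    CS470 gray
      CS230 gray
        CS310 gray
          CS210 gray
          CS210 black
        CS310 black
        CS230→CS210: CS210 black — skip
      CS230 black
    CS470 black
    CS401→CS450: CS450 black — skip
    CS250 gray
      CS250→CS210: CS210 black — skip
      CS340 gray
      CS340 black
      CS250→CS101: CS101 is gray → back edge
First back edge: CS250 → CS101.

CS250->CS101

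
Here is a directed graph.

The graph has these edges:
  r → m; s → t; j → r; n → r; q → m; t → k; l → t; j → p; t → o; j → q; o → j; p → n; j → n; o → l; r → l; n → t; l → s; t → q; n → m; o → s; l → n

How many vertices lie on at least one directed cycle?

A vertex is on a directed cycle iff it belongs to a strongly connected component of size ≥ 2 (or has a self-loop).
The vertices on cycles are {j, l, n, o, p, r, s, t} — 8 in total.

8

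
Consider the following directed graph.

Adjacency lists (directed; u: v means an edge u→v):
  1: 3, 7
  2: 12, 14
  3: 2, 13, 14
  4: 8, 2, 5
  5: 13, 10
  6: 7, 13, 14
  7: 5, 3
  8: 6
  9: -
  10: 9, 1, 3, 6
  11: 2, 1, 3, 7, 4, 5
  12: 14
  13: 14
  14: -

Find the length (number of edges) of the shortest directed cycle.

4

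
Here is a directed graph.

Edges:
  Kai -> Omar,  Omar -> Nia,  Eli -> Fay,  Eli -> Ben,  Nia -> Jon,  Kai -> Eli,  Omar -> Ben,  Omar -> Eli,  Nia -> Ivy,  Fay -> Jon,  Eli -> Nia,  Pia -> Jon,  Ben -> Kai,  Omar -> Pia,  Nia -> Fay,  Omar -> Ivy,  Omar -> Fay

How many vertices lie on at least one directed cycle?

4

A vertex is on a directed cycle iff it belongs to a strongly connected component of size ≥ 2 (or has a self-loop).
The vertices on cycles are {Ben, Eli, Kai, Omar} — 4 in total.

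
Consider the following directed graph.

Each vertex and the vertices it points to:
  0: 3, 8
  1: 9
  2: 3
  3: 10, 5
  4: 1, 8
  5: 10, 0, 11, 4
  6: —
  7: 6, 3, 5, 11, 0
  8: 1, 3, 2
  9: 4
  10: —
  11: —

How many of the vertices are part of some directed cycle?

8

A vertex is on a directed cycle iff it belongs to a strongly connected component of size ≥ 2 (or has a self-loop).
The vertices on cycles are {0, 1, 2, 3, 4, 5, 8, 9} — 8 in total.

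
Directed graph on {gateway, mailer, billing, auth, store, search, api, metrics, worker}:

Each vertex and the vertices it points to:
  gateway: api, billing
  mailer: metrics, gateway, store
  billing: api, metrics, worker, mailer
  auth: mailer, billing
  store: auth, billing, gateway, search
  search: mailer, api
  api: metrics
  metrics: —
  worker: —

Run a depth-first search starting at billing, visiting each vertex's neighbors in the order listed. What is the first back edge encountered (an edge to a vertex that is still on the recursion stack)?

gateway→billing

DFS from billing (visiting each vertex's neighbors in the order listed); mark gray on enter, black on exit:
billing gray
  api gray
    metrics gray
    metrics black
  api black
  billing→metrics: metrics black — skip
  worker gray
  worker black
  mailer gray
    mailer→metrics: metrics black — skip
    gateway gray
      gateway→api: api black — skip
      gateway→billing: billing is gray → back edge
First back edge: gateway → billing.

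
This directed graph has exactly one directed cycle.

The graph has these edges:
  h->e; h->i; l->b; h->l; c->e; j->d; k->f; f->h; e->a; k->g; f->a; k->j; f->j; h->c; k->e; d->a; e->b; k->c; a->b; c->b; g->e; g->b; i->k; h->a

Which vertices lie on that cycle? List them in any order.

DFS with gray/black marking from k:
k gray
  e gray
    a gray
      b gray
      b black
    a black
    e→b: b black — skip
  e black
  g gray
    g→b: b black — skip
    g→e: e black — skip
  g black
  j gray
    d gray
      d→a: a black — skip
    d black
  j black
  f gray
    f→j: j black — skip
    f→a: a black — skip
    h gray
      c gray
        c→b: b black — skip
        c→e: e black — skip
      c black
      i gray
        i→k: k is gray → back edge
Back edge closes the cycle k → f → h → i → k; its vertices are {f, h, i, k}.

f, h, i, k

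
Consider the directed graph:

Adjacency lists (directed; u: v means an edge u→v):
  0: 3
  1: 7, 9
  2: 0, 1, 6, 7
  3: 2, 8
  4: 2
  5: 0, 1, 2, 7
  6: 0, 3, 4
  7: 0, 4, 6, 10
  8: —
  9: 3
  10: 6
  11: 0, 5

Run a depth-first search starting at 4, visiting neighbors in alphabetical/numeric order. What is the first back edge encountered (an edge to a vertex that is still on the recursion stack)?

DFS from 4 (visiting neighbors in alphabetical/numeric order); mark gray on enter, black on exit:
4 gray
  2 gray
    0 gray
      3 gray
        3→2: 2 is gray → back edge
First back edge: 3 → 2.

3->2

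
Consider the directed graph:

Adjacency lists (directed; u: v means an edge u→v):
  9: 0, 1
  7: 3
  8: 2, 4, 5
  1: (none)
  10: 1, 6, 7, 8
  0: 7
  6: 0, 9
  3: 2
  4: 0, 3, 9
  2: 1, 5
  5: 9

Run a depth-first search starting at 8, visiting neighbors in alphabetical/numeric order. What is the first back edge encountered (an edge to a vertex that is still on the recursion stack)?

3→2

DFS from 8 (visiting neighbors in alphabetical/numeric order); mark gray on enter, black on exit:
8 gray
  2 gray
    1 gray
    1 black
    5 gray
      9 gray
        0 gray
          7 gray
            3 gray
              3→2: 2 is gray → back edge
First back edge: 3 → 2.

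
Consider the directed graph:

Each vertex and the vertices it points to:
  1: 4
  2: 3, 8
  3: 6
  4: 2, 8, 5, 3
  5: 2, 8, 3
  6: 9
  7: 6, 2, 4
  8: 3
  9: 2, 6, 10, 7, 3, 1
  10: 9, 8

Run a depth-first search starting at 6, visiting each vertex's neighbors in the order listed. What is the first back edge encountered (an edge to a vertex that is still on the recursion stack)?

3->6

DFS from 6 (visiting each vertex's neighbors in the order listed); mark gray on enter, black on exit:
6 gray
  9 gray
    2 gray
      3 gray
        3→6: 6 is gray → back edge
First back edge: 3 → 6.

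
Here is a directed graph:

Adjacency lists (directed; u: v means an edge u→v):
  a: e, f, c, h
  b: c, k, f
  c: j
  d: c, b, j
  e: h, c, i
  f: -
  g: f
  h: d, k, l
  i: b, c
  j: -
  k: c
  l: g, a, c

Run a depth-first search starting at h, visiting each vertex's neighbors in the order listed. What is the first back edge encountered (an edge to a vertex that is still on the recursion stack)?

e→h

DFS from h (visiting each vertex's neighbors in the order listed); mark gray on enter, black on exit:
h gray
  d gray
    c gray
      j gray
      j black
    c black
    b gray
      b→c: c black — skip
      k gray
        k→c: c black — skip
      k black
      f gray
      f black
    b black
    d→j: j black — skip
  d black
  h→k: k black — skip
  l gray
    g gray
      g→f: f black — skip
    g black
    a gray
      e gray
        e→h: h is gray → back edge
First back edge: e → h.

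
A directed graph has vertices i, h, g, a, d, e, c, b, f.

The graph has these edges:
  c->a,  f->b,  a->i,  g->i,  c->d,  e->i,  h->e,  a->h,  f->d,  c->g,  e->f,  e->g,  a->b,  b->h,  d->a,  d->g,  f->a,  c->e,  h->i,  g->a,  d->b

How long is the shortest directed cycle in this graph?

4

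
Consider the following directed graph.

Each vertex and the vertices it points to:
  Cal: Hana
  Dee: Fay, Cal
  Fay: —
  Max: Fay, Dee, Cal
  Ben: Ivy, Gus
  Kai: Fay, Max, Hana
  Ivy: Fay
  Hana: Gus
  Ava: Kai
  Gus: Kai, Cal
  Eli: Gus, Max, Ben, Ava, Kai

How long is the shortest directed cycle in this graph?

For each vertex v, BFS finds the shortest path from v back to v.
The shortest such closed walk is Cal → Hana → Gus → Cal, length 3.

3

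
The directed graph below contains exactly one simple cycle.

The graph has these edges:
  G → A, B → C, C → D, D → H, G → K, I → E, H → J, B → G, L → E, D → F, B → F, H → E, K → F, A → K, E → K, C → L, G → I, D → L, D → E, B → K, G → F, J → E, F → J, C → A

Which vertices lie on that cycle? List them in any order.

DFS with gray/black marking from K:
K gray
  F gray
    J gray
      E gray
        E→K: K is gray → back edge
Back edge closes the cycle K → F → J → E → K; its vertices are {E, F, J, K}.

E, F, J, K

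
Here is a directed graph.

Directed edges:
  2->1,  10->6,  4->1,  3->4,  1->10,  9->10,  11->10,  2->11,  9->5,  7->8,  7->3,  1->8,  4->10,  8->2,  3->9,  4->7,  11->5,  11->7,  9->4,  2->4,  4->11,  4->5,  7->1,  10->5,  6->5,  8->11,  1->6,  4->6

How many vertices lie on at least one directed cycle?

A vertex is on a directed cycle iff it belongs to a strongly connected component of size ≥ 2 (or has a self-loop).
The vertices on cycles are {1, 2, 3, 4, 7, 8, 9, 11} — 8 in total.

8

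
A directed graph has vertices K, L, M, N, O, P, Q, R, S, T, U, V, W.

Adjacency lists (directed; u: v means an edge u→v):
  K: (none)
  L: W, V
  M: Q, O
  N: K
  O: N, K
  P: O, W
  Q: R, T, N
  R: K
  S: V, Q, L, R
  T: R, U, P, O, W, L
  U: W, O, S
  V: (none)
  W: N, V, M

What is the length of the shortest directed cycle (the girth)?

4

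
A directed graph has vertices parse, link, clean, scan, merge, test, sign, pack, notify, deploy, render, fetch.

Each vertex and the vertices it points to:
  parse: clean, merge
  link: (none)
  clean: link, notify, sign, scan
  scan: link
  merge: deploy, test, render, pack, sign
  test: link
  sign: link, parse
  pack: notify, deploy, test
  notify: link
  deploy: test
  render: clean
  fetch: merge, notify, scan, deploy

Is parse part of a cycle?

Yes

parse is on a cycle iff parse can reach itself via ≥1 edge.
parse → clean → sign → parse — yes.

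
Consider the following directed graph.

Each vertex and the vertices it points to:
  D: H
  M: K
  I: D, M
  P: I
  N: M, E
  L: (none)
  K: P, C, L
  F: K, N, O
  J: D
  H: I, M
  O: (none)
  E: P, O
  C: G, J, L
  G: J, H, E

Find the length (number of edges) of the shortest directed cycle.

3

For each vertex v, BFS finds the shortest path from v back to v.
The shortest such closed walk is H → I → D → H, length 3.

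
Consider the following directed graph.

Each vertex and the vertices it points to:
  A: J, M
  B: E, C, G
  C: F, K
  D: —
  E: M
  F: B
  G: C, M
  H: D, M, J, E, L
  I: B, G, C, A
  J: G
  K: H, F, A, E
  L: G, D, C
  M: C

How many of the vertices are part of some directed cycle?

11

A vertex is on a directed cycle iff it belongs to a strongly connected component of size ≥ 2 (or has a self-loop).
The vertices on cycles are {A, B, C, E, F, G, H, J, K, L, M} — 11 in total.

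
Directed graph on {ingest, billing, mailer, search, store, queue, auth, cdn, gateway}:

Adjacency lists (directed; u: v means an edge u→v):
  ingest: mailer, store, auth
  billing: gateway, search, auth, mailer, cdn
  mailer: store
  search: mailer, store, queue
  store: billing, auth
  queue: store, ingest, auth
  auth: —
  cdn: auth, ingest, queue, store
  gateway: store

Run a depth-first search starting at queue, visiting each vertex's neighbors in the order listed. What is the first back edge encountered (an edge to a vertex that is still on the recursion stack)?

gateway→store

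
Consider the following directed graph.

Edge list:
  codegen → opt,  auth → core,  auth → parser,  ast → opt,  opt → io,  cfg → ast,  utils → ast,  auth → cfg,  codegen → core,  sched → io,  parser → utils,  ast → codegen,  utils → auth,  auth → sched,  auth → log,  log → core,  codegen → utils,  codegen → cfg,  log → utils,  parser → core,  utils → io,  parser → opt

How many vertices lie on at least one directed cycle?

A vertex is on a directed cycle iff it belongs to a strongly connected component of size ≥ 2 (or has a self-loop).
The vertices on cycles are {ast, cfg, log, auth, utils, parser, codegen} — 7 in total.

7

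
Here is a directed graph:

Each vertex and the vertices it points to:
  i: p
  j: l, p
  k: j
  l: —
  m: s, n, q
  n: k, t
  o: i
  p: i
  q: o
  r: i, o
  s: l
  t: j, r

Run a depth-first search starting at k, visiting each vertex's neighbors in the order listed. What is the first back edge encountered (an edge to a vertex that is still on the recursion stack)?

i->p

DFS from k (visiting each vertex's neighbors in the order listed); mark gray on enter, black on exit:
k gray
  j gray
    l gray
    l black
    p gray
      i gray
        i→p: p is gray → back edge
First back edge: i → p.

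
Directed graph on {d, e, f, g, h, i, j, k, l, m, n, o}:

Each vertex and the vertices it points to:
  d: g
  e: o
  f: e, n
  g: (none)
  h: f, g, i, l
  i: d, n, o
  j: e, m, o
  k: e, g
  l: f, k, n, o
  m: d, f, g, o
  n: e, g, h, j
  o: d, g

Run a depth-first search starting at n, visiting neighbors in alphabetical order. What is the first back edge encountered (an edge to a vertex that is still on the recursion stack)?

DFS from n (visiting neighbors in alphabetical order); mark gray on enter, black on exit:
n gray
  e gray
    o gray
      d gray
        g gray
        g black
      d black
      o→g: g black — skip
    o black
  e black
  n→g: g black — skip
  h gray
    f gray
      f→e: e black — skip
      f→n: n is gray → back edge
First back edge: f → n.

f->n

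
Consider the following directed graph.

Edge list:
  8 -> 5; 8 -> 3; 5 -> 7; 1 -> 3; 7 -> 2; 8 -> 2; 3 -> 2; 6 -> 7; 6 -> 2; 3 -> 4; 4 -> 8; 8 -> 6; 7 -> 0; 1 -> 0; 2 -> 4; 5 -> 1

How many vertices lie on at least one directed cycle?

A vertex is on a directed cycle iff it belongs to a strongly connected component of size ≥ 2 (or has a self-loop).
The vertices on cycles are {1, 2, 3, 4, 5, 6, 7, 8} — 8 in total.

8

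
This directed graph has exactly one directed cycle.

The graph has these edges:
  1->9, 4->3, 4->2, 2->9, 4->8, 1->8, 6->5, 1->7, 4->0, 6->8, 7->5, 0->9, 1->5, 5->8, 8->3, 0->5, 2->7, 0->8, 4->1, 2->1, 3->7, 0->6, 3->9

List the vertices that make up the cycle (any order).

3, 5, 7, 8

DFS with gray/black marking from 3:
3 gray
  9 gray
  9 black
  7 gray
    5 gray
      8 gray
        8→3: 3 is gray → back edge
Back edge closes the cycle 3 → 7 → 5 → 8 → 3; its vertices are {3, 5, 7, 8}.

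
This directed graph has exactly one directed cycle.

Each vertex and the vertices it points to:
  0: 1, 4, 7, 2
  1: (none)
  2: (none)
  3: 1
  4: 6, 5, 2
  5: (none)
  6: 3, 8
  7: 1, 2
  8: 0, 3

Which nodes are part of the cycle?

0, 4, 6, 8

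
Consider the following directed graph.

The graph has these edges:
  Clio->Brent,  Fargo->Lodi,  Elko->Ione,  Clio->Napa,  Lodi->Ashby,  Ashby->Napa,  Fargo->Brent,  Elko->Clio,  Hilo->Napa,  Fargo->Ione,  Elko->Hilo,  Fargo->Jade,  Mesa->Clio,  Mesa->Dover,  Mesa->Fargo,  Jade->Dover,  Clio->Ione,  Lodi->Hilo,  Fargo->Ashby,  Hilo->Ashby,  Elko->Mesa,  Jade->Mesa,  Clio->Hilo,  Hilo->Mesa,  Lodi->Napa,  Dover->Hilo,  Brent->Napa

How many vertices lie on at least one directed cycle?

A vertex is on a directed cycle iff it belongs to a strongly connected component of size ≥ 2 (or has a self-loop).
The vertices on cycles are {Clio, Hilo, Jade, Lodi, Mesa, Dover, Fargo} — 7 in total.

7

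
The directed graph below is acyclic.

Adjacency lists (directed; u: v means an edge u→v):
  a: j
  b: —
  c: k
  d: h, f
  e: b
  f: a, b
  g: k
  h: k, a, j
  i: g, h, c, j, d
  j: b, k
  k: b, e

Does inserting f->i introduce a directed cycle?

Yes

Adding f→i creates a cycle iff i can already reach f.
Path from i: i → d → f.
So i → … → f → i is a cycle.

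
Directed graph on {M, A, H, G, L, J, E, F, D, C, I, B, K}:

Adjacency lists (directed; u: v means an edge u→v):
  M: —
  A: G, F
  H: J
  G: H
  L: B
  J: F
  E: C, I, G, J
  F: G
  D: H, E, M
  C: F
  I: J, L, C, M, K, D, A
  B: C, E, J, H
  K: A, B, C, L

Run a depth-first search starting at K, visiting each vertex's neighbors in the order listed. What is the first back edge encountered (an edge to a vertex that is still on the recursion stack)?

F->G

DFS from K (visiting each vertex's neighbors in the order listed); mark gray on enter, black on exit:
K gray
  A gray
    G gray
      H gray
        J gray
          F gray
            F→G: G is gray → back edge
First back edge: F → G.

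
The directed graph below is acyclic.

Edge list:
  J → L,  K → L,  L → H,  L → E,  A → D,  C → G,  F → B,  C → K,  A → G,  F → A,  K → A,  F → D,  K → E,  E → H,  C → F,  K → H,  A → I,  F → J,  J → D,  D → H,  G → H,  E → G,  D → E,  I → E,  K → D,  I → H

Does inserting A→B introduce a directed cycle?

No

Adding A→B creates a cycle iff B can already reach A.
Explore from B: no path reaches A. The graph stays acyclic.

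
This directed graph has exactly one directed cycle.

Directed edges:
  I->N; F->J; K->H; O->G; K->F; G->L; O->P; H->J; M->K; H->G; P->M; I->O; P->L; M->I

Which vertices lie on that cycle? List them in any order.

DFS with gray/black marking from M:
M gray
  I gray
    N gray
    N black
    O gray
      G gray
        L gray
        L black
      G black
      P gray
        P→L: L black — skip
        P→M: M is gray → back edge
Back edge closes the cycle M → I → O → P → M; its vertices are {I, M, O, P}.

I, M, O, P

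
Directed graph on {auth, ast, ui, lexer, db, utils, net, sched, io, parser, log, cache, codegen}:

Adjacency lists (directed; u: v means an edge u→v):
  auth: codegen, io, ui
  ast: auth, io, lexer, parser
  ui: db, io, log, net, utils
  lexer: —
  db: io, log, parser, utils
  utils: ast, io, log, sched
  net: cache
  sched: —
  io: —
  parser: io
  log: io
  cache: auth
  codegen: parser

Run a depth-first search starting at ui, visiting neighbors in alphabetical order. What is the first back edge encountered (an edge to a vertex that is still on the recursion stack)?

auth→ui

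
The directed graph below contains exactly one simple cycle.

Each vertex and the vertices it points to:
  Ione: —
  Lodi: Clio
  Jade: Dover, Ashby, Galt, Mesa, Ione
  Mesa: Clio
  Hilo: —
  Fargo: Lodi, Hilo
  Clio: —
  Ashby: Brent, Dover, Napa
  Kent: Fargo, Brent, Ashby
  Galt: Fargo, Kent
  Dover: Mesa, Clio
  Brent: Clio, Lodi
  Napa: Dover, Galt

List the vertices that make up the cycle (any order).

DFS with gray/black marking from Galt:
Galt gray
  Fargo gray
    Lodi gray
      Clio gray
      Clio black
    Lodi black
    Hilo gray
    Hilo black
  Fargo black
  Kent gray
    Kent→Fargo: Fargo black — skip
    Brent gray
      Brent→Clio: Clio black — skip
      Brent→Lodi: Lodi black — skip
    Brent black
    Ashby gray
      Ashby→Brent: Brent black — skip
      Dover gray
        Mesa gray
          Mesa→Clio: Clio black — skip
        Mesa black
        Dover→Clio: Clio black — skip
      Dover black
      Napa gray
        Napa→Dover: Dover black — skip
        Napa→Galt: Galt is gray → back edge
Back edge closes the cycle Galt → Kent → Ashby → Napa → Galt; its vertices are {Galt, Kent, Napa, Ashby}.

Galt, Kent, Napa, Ashby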